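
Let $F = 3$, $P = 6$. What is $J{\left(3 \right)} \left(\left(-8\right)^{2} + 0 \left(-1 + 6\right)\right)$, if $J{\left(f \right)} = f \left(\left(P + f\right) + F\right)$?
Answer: $2304$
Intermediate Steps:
$J{\left(f \right)} = f \left(9 + f\right)$ ($J{\left(f \right)} = f \left(\left(6 + f\right) + 3\right) = f \left(9 + f\right)$)
$J{\left(3 \right)} \left(\left(-8\right)^{2} + 0 \left(-1 + 6\right)\right) = 3 \left(9 + 3\right) \left(\left(-8\right)^{2} + 0 \left(-1 + 6\right)\right) = 3 \cdot 12 \left(64 + 0 \cdot 5\right) = 36 \left(64 + 0\right) = 36 \cdot 64 = 2304$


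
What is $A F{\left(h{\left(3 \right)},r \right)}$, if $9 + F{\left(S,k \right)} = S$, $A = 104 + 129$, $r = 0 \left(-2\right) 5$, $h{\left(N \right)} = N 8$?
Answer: $3495$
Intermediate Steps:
$h{\left(N \right)} = 8 N$
$r = 0$ ($r = 0 \cdot 5 = 0$)
$A = 233$
$F{\left(S,k \right)} = -9 + S$
$A F{\left(h{\left(3 \right)},r \right)} = 233 \left(-9 + 8 \cdot 3\right) = 233 \left(-9 + 24\right) = 233 \cdot 15 = 3495$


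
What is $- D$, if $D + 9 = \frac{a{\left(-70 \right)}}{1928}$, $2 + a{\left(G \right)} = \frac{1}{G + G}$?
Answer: $\frac{2429561}{269920} \approx 9.001$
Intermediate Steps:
$a{\left(G \right)} = -2 + \frac{1}{2 G}$ ($a{\left(G \right)} = -2 + \frac{1}{G + G} = -2 + \frac{1}{2 G}$)
$D = - \frac{2429561}{269920}$ ($D = -9 + \frac{-2 + \frac{1}{2 \left(-70\right)}}{1928} = -9 + \left(-2 + \frac{1}{2} \left(- \frac{1}{70}\right)\right) \frac{1}{1928} = -9 + \left(-2 - \frac{1}{140}\right) \frac{1}{1928} = -9 - \frac{281}{269920} = - \frac{2429561}{269920} \approx -9.001$)
$- D = \left(-1\right) \left(- \frac{2429561}{269920}\right) = \frac{2429561}{269920}$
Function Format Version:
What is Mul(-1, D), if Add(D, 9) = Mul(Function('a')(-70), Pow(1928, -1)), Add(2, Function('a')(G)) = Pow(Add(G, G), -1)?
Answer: Rational(2429561, 269920) ≈ 9.0010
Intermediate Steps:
Function('a')(G) = Add(-2, Mul(Rational(1, 2), Pow(G, -1))) (Function('a')(G) = Add(-2, Pow(Add(G, G), -1)) = Add(-2, Pow(Mul(2, G), -1)) = Add(-2, Mul(Rational(1, 2), Pow(G, -1))))
D = Rational(-2429561, 269920) (D = Add(-9, Mul(Add(-2, Mul(Rational(1, 2), Pow(-70, -1))), Pow(1928, -1))) = Add(-9, Mul(Add(-2, Mul(Rational(1, 2), Rational(-1, 70))), Rational(1, 1928))) = Add(-9, Mul(Add(-2, Rational(-1, 140)), Rational(1, 1928))) = Add(-9, Mul(Rational(-281, 140), Rational(1, 1928))) = Add(-9, Rational(-281, 269920)) = Rational(-2429561, 269920) ≈ -9.0010)
Mul(-1, D) = Mul(-1, Rational(-2429561, 269920)) = Rational(2429561, 269920)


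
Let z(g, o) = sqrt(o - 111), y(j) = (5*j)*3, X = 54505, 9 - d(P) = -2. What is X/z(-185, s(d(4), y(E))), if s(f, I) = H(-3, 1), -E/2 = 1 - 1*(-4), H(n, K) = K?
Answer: -991*I*sqrt(110)/2 ≈ -5196.8*I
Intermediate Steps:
d(P) = 11 (d(P) = 9 - 1*(-2) = 9 + 2 = 11)
E = -10 (E = -2*(1 - 1*(-4)) = -2*(1 + 4) = -2*5 = -10)
y(j) = 15*j
s(f, I) = 1
z(g, o) = sqrt(-111 + o)
X/z(-185, s(d(4), y(E))) = 54505/(sqrt(-111 + 1)) = 54505/(sqrt(-110)) = 54505/((I*sqrt(110))) = 54505*(-I*sqrt(110)/110) = -991*I*sqrt(110)/2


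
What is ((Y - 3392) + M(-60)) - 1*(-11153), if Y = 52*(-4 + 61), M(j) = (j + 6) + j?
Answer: 10611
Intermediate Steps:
M(j) = 6 + 2*j (M(j) = (6 + j) + j = 6 + 2*j)
Y = 2964 (Y = 52*57 = 2964)
((Y - 3392) + M(-60)) - 1*(-11153) = ((2964 - 3392) + (6 + 2*(-60))) - 1*(-11153) = (-428 + (6 - 120)) + 11153 = (-428 - 114) + 11153 = -542 + 11153 = 10611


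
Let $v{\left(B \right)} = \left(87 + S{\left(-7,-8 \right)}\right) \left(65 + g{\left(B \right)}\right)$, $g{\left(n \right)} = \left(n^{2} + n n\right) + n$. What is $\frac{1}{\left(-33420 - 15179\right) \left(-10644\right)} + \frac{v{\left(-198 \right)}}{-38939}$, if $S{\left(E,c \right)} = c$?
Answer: $- \frac{139076749084007}{875768170908} \approx -158.81$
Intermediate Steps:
$g{\left(n \right)} = n + 2 n^{2}$ ($g{\left(n \right)} = \left(n^{2} + n^{2}\right) + n = 2 n^{2} + n = n + 2 n^{2}$)
$v{\left(B \right)} = 5135 + 79 B \left(1 + 2 B\right)$ ($v{\left(B \right)} = \left(87 - 8\right) \left(65 + B \left(1 + 2 B\right)\right) = 79 \left(65 + B \left(1 + 2 B\right)\right) = 5135 + 79 B \left(1 + 2 B\right)$)
$\frac{1}{\left(-33420 - 15179\right) \left(-10644\right)} + \frac{v{\left(-198 \right)}}{-38939} = \frac{1}{\left(-33420 - 15179\right) \left(-10644\right)} + \frac{5135 + 79 \left(-198\right) \left(1 + 2 \left(-198\right)\right)}{-38939} = \frac{1}{-48599} \left(- \frac{1}{10644}\right) + \left(5135 + 79 \left(-198\right) \left(1 - 396\right)\right) \left(- \frac{1}{38939}\right) = \left(- \frac{1}{48599}\right) \left(- \frac{1}{10644}\right) + \left(5135 + 79 \left(-198\right) \left(-395\right)\right) \left(- \frac{1}{38939}\right) = \frac{1}{517287756} + \left(5135 + 6178590\right) \left(- \frac{1}{38939}\right) = \frac{1}{517287756} + 6183725 \left(- \frac{1}{38939}\right) = \frac{1}{517287756} - \frac{6183725}{38939} = - \frac{139076749084007}{875768170908}$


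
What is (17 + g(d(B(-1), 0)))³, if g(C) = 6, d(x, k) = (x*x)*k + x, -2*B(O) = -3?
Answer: 12167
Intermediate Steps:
B(O) = 3/2 (B(O) = -½*(-3) = 3/2)
d(x, k) = x + k*x² (d(x, k) = x²*k + x = k*x² + x = x + k*x²)
(17 + g(d(B(-1), 0)))³ = (17 + 6)³ = 23³ = 12167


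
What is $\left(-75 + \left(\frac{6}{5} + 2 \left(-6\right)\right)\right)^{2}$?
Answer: $\frac{184041}{25} \approx 7361.6$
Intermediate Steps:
$\left(-75 + \left(\frac{6}{5} + 2 \left(-6\right)\right)\right)^{2} = \left(-75 + \left(6 \cdot \frac{1}{5} - 12\right)\right)^{2} = \left(-75 + \left(\frac{6}{5} - 12\right)\right)^{2} = \left(-75 - \frac{54}{5}\right)^{2} = \left(- \frac{429}{5}\right)^{2} = \frac{184041}{25}$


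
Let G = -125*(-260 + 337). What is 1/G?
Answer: -1/9625 ≈ -0.00010390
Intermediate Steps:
G = -9625 (G = -125*77 = -9625)
1/G = 1/(-9625) = -1/9625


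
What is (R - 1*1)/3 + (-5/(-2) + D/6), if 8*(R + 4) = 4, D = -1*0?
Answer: 1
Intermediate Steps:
D = 0
R = -7/2 (R = -4 + (⅛)*4 = -4 + ½ = -7/2 ≈ -3.5000)
(R - 1*1)/3 + (-5/(-2) + D/6) = (-7/2 - 1*1)/3 + (-5/(-2) + 0/6) = (-7/2 - 1)*(⅓) + (-5*(-½) + 0*(⅙)) = -9/2*⅓ + (5/2 + 0) = -3/2 + 5/2 = 1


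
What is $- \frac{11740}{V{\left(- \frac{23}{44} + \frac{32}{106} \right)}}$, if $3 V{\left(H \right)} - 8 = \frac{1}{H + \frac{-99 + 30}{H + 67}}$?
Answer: $- \frac{267342042017}{54672385} \approx -4889.9$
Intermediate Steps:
$V{\left(H \right)} = \frac{8}{3} + \frac{1}{3 \left(H - \frac{69}{67 + H}\right)}$ ($V{\left(H \right)} = \frac{8}{3} + \frac{1}{3 \left(H + \frac{-99 + 30}{H + 67}\right)} = \frac{8}{3} + \frac{1}{3 \left(H - \frac{69}{67 + H}\right)}$)
$- \frac{11740}{V{\left(- \frac{23}{44} + \frac{32}{106} \right)}} = - \frac{11740}{\frac{1}{3} \frac{1}{-69 + \left(- \frac{23}{44} + \frac{32}{106}\right)^{2} + 67 \left(- \frac{23}{44} + \frac{32}{106}\right)} \left(-485 + 8 \left(- \frac{23}{44} + \frac{32}{106}\right)^{2} + 537 \left(- \frac{23}{44} + \frac{32}{106}\right)\right)} = - \frac{11740}{\frac{1}{3} \frac{1}{-69 + \left(\left(-23\right) \frac{1}{44} + 32 \cdot \frac{1}{106}\right)^{2} + 67 \left(\left(-23\right) \frac{1}{44} + 32 \cdot \frac{1}{106}\right)} \left(-485 + 8 \left(\left(-23\right) \frac{1}{44} + 32 \cdot \frac{1}{106}\right)^{2} + 537 \left(\left(-23\right) \frac{1}{44} + 32 \cdot \frac{1}{106}\right)\right)} = - \frac{11740}{\frac{1}{3} \frac{1}{-69 + \left(- \frac{23}{44} + \frac{16}{53}\right)^{2} + 67 \left(- \frac{23}{44} + \frac{16}{53}\right)} \left(-485 + 8 \left(- \frac{23}{44} + \frac{16}{53}\right)^{2} + 537 \left(- \frac{23}{44} + \frac{16}{53}\right)\right)} = - \frac{11740}{\frac{1}{3} \frac{1}{-69 + \left(- \frac{515}{2332}\right)^{2} + 67 \left(- \frac{515}{2332}\right)} \left(-485 + 8 \left(- \frac{515}{2332}\right)^{2} + 537 \left(- \frac{515}{2332}\right)\right)} = - \frac{11740}{\frac{1}{3} \frac{1}{-69 + \frac{265225}{5438224} - \frac{34505}{2332}} \left(-485 + 8 \cdot \frac{265225}{5438224} - \frac{276555}{2332}\right)} = - \frac{11740}{\frac{1}{3} \frac{1}{- \frac{455437891}{5438224}} \left(-485 + \frac{265225}{679778} - \frac{276555}{2332}\right)} = - \frac{11740}{\frac{1}{3} \left(- \frac{5438224}{455437891}\right) \left(- \frac{820085775}{1359556}\right)} = - \frac{11740}{\frac{1093447700}{455437891}} = \left(-11740\right) \frac{455437891}{1093447700} = - \frac{267342042017}{54672385}$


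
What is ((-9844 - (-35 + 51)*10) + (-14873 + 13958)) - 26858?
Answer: -37777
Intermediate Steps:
((-9844 - (-35 + 51)*10) + (-14873 + 13958)) - 26858 = ((-9844 - 16*10) - 915) - 26858 = ((-9844 - 1*160) - 915) - 26858 = ((-9844 - 160) - 915) - 26858 = (-10004 - 915) - 26858 = -10919 - 26858 = -37777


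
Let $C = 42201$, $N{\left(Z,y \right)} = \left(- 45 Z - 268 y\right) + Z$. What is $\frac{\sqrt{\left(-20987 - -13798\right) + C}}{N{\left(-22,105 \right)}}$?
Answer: $- \frac{\sqrt{8753}}{13586} \approx -0.0068863$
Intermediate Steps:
$N{\left(Z,y \right)} = - 268 y - 44 Z$ ($N{\left(Z,y \right)} = \left(- 268 y - 45 Z\right) + Z = - 268 y - 44 Z$)
$\frac{\sqrt{\left(-20987 - -13798\right) + C}}{N{\left(-22,105 \right)}} = \frac{\sqrt{\left(-20987 - -13798\right) + 42201}}{\left(-268\right) 105 - -968} = \frac{\sqrt{\left(-20987 + 13798\right) + 42201}}{-28140 + 968} = \frac{\sqrt{-7189 + 42201}}{-27172} = \sqrt{35012} \left(- \frac{1}{27172}\right) = 2 \sqrt{8753} \left(- \frac{1}{27172}\right) = - \frac{\sqrt{8753}}{13586}$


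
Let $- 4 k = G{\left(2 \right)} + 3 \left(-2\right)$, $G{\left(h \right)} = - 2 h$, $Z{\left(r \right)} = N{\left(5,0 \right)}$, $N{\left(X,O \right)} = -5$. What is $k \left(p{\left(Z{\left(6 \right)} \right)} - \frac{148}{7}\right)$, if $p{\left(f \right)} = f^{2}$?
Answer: $\frac{135}{14} \approx 9.6429$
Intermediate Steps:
$Z{\left(r \right)} = -5$
$k = \frac{5}{2}$ ($k = - \frac{\left(-2\right) 2 + 3 \left(-2\right)}{4} = - \frac{-4 - 6}{4} = \left(- \frac{1}{4}\right) \left(-10\right) = \frac{5}{2} \approx 2.5$)
$k \left(p{\left(Z{\left(6 \right)} \right)} - \frac{148}{7}\right) = \frac{5 \left(\left(-5\right)^{2} - \frac{148}{7}\right)}{2} = \frac{5 \left(25 - \frac{148}{7}\right)}{2} = \frac{5}{2} \cdot \frac{27}{7} = \frac{135}{14}$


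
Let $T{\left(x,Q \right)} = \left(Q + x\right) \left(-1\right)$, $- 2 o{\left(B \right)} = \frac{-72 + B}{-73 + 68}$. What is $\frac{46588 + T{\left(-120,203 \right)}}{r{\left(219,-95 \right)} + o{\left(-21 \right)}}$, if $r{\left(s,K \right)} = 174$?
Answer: $\frac{465050}{1647} \approx 282.36$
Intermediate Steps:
$o{\left(B \right)} = - \frac{36}{5} + \frac{B}{10}$ ($o{\left(B \right)} = - \frac{\left(-72 + B\right) \frac{1}{-73 + 68}}{2} = - \frac{\left(-72 + B\right) \frac{1}{-5}}{2} = - \frac{\left(-72 + B\right) \left(- \frac{1}{5}\right)}{2} = - \frac{\frac{72}{5} - \frac{B}{5}}{2} = - \frac{36}{5} + \frac{B}{10}$)
$T{\left(x,Q \right)} = - Q - x$
$\frac{46588 + T{\left(-120,203 \right)}}{r{\left(219,-95 \right)} + o{\left(-21 \right)}} = \frac{46588 - 83}{174 + \left(- \frac{36}{5} + \frac{1}{10} \left(-21\right)\right)} = \frac{46588 + \left(-203 + 120\right)}{174 - \frac{93}{10}} = \frac{46588 - 83}{174 - \frac{93}{10}} = \frac{46505}{\frac{1647}{10}} = 46505 \cdot \frac{10}{1647} = \frac{465050}{1647}$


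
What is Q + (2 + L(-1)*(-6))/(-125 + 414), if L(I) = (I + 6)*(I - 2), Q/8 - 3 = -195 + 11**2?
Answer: -164060/289 ≈ -567.68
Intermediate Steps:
Q = -568 (Q = 24 + 8*(-195 + 11**2) = 24 + 8*(-195 + 121) = 24 + 8*(-74) = 24 - 592 = -568)
L(I) = (-2 + I)*(6 + I) (L(I) = (6 + I)*(-2 + I) = (-2 + I)*(6 + I))
Q + (2 + L(-1)*(-6))/(-125 + 414) = -568 + (2 + (-12 + (-1)**2 + 4*(-1))*(-6))/(-125 + 414) = -568 + (2 + (-12 + 1 - 4)*(-6))/289 = -568 + (2 - 15*(-6))*(1/289) = -568 + (2 + 90)*(1/289) = -568 + 92*(1/289) = -568 + 92/289 = -164060/289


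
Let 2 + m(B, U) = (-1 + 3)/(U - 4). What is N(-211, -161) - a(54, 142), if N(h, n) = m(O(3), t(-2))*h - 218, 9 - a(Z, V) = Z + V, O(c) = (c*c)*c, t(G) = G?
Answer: 1384/3 ≈ 461.33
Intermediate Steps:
O(c) = c**3 (O(c) = c**2*c = c**3)
a(Z, V) = 9 - V - Z (a(Z, V) = 9 - (Z + V) = 9 - (V + Z) = 9 + (-V - Z) = 9 - V - Z)
m(B, U) = -2 + 2/(-4 + U) (m(B, U) = -2 + (-1 + 3)/(U - 4) = -2 + 2/(-4 + U))
N(h, n) = -218 - 7*h/3 (N(h, n) = (2*(5 - 1*(-2))/(-4 - 2))*h - 218 = (2*(5 + 2)/(-6))*h - 218 = (2*(-1/6)*7)*h - 218 = -7*h/3 - 218 = -218 - 7*h/3)
N(-211, -161) - a(54, 142) = (-218 - 7/3*(-211)) - (9 - 1*142 - 1*54) = (-218 + 1477/3) - (9 - 142 - 54) = 823/3 - 1*(-187) = 823/3 + 187 = 1384/3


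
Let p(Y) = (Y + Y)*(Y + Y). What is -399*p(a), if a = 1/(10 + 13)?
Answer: -1596/529 ≈ -3.0170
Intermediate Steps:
a = 1/23 ≈ 0.043478
p(Y) = 4*Y**2 (p(Y) = (2*Y)*(2*Y) = 4*Y**2)
-399*p(a) = -1596*(1/23)**2 = -1596/529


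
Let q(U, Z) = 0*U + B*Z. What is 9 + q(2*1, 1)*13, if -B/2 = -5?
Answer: 139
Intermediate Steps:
B = 10 (B = -2*(-5) = 10)
q(U, Z) = 10*Z (q(U, Z) = 0*U + 10*Z = 0 + 10*Z = 10*Z)
9 + q(2*1, 1)*13 = 9 + (10*1)*13 = 9 + 10*13 = 9 + 130 = 139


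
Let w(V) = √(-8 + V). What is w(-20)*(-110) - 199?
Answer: -199 - 220*I*√7 ≈ -199.0 - 582.07*I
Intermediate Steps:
w(-20)*(-110) - 199 = √(-8 - 20)*(-110) - 199 = √(-28)*(-110) - 199 = (2*I*√7)*(-110) - 199 = -220*I*√7 - 199 = -199 - 220*I*√7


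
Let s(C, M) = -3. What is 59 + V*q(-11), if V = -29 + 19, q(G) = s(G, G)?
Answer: 89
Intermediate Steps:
q(G) = -3
V = -10
59 + V*q(-11) = 59 - 10*(-3) = 59 + 30 = 89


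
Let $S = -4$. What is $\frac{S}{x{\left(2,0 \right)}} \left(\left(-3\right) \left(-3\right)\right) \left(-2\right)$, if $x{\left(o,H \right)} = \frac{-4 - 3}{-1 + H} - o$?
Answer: $\frac{72}{5} \approx 14.4$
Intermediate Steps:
$x{\left(o,H \right)} = - o - \frac{7}{-1 + H}$ ($x{\left(o,H \right)} = - \frac{7}{-1 + H} - o = - o - \frac{7}{-1 + H}$)
$\frac{S}{x{\left(2,0 \right)}} \left(\left(-3\right) \left(-3\right)\right) \left(-2\right) = - \frac{4}{\frac{1}{-1 + 0} \left(-7 + 2 - 0 \cdot 2\right)} \left(\left(-3\right) \left(-3\right)\right) \left(-2\right) = - \frac{4}{\frac{1}{-1} \left(-7 + 2 + 0\right)} 9 \left(-2\right) = - \frac{4}{\left(-1\right) \left(-5\right)} 9 \left(-2\right) = - \frac{4}{5} \cdot 9 \left(-2\right) = \left(-4\right) \frac{1}{5} \cdot 9 \left(-2\right) = \left(- \frac{4}{5}\right) 9 \left(-2\right) = \left(- \frac{36}{5}\right) \left(-2\right) = \frac{72}{5}$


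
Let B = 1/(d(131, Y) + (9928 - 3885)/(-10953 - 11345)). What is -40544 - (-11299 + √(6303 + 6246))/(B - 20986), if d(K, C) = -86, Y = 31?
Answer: -1636790390674405/40370181904 + 1923671*√12549/40370181904 ≈ -40545.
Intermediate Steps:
B = -22298/1923671 (B = 1/(-86 + (9928 - 3885)/(-10953 - 11345)) = 1/(-86 + 6043/(-22298)) = 1/(-86 + 6043*(-1/22298)) = 1/(-86 - 6043/22298) = 1/(-1923671/22298) = -22298/1923671 ≈ -0.011591)
-40544 - (-11299 + √(6303 + 6246))/(B - 20986) = -40544 - (-11299 + √(6303 + 6246))/(-22298/1923671 - 20986) = -40544 - (-11299 + √12549)/(-40370181904/1923671) = -40544 - (-11299 + √12549)*(-1923671)/40370181904 = -40544 - (21735558629/40370181904 - 1923671*√12549/40370181904) = -40544 + (-21735558629/40370181904 + 1923671*√12549/40370181904) = -1636790390674405/40370181904 + 1923671*√12549/40370181904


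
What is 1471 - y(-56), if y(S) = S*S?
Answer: -1665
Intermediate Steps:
y(S) = S**2
1471 - y(-56) = 1471 - 1*(-56)**2 = 1471 - 1*3136 = 1471 - 3136 = -1665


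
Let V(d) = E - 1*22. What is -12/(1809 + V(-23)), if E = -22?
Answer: -12/1765 ≈ -0.0067989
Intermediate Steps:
V(d) = -44 (V(d) = -22 - 1*22 = -22 - 22 = -44)
-12/(1809 + V(-23)) = -12/(1809 - 44) = -12/1765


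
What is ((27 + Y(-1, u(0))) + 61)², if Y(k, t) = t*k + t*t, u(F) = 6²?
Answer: 1817104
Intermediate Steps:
u(F) = 36
Y(k, t) = t² + k*t (Y(k, t) = k*t + t² = t² + k*t)
((27 + Y(-1, u(0))) + 61)² = ((27 + 36*(-1 + 36)) + 61)² = ((27 + 36*35) + 61)² = ((27 + 1260) + 61)² = (1287 + 61)² = 1348² = 1817104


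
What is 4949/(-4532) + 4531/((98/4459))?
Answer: 934314437/4532 ≈ 2.0616e+5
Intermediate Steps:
4949/(-4532) + 4531/((98/4459)) = 4949*(-1/4532) + 4531/((98*(1/4459))) = -4949/4532 + 4531/(2/91) = -4949/4532 + 4531*(91/2) = -4949/4532 + 412321/2 = 934314437/4532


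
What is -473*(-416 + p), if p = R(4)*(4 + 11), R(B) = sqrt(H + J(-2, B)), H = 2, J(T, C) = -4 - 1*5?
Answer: 196768 - 7095*I*sqrt(7) ≈ 1.9677e+5 - 18772.0*I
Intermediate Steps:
J(T, C) = -9 (J(T, C) = -4 - 5 = -9)
R(B) = I*sqrt(7) (R(B) = sqrt(2 - 9) = sqrt(-7) = I*sqrt(7))
p = 15*I*sqrt(7) (p = (I*sqrt(7))*(4 + 11) = (I*sqrt(7))*15 = 15*I*sqrt(7) ≈ 39.686*I)
-473*(-416 + p) = -473*(-416 + 15*I*sqrt(7)) = 196768 - 7095*I*sqrt(7)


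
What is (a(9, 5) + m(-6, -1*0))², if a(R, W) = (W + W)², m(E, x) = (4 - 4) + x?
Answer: 10000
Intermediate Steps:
m(E, x) = x (m(E, x) = 0 + x = x)
a(R, W) = 4*W² (a(R, W) = (2*W)² = 4*W²)
(a(9, 5) + m(-6, -1*0))² = (4*5² - 1*0)² = (4*25 + 0)² = (100 + 0)² = 100² = 10000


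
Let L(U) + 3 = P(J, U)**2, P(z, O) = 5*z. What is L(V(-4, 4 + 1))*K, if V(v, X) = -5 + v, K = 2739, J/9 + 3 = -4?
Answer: 271769058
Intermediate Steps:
J = -63 (J = -27 + 9*(-4) = -27 - 36 = -63)
L(U) = 99222 (L(U) = -3 + (5*(-63))**2 = -3 + (-315)**2 = -3 + 99225 = 99222)
L(V(-4, 4 + 1))*K = 99222*2739 = 271769058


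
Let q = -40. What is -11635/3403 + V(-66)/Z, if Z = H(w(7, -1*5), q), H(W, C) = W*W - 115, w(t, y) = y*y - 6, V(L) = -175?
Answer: -84335/20418 ≈ -4.1304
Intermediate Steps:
w(t, y) = -6 + y² (w(t, y) = y² - 6 = -6 + y²)
H(W, C) = -115 + W² (H(W, C) = W² - 115 = -115 + W²)
Z = 246 (Z = -115 + (-6 + (-1*5)²)² = -115 + (-6 + (-5)²)² = -115 + (-6 + 25)² = -115 + 19² = -115 + 361 = 246)
-11635/3403 + V(-66)/Z = -11635/3403 - 175/246 = -84335/20418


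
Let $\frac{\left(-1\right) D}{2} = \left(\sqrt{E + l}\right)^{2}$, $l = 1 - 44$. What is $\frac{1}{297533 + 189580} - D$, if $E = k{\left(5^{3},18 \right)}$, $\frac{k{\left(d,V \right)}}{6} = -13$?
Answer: $- \frac{117881345}{487113} \approx -242.0$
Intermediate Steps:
$k{\left(d,V \right)} = -78$ ($k{\left(d,V \right)} = 6 \left(-13\right) = -78$)
$l = -43$ ($l = 1 - 44 = -43$)
$E = -78$
$D = 242$ ($D = - 2 \left(\sqrt{-78 - 43}\right)^{2} = - 2 \left(\sqrt{-121}\right)^{2} = - 2 \left(11 i\right)^{2} = \left(-2\right) \left(-121\right) = 242$)
$\frac{1}{297533 + 189580} - D = \frac{1}{297533 + 189580} - 242 = \frac{1}{487113} - 242 = - \frac{117881345}{487113}$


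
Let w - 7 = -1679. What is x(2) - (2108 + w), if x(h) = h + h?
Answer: -432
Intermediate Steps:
w = -1672 (w = 7 - 1679 = -1672)
x(h) = 2*h
x(2) - (2108 + w) = 2*2 - (2108 - 1672) = 4 - 1*436 = 4 - 436 = -432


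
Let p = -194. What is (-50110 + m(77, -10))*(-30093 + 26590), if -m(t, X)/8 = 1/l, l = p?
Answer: 17026912998/97 ≈ 1.7554e+8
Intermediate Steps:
l = -194
m(t, X) = 4/97 (m(t, X) = -8/(-194) = -8*(-1/194) = 4/97)
(-50110 + m(77, -10))*(-30093 + 26590) = (-50110 + 4/97)*(-30093 + 26590) = -4860666/97*(-3503) = 17026912998/97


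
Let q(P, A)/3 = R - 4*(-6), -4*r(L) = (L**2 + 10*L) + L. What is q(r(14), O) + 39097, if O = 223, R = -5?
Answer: 39154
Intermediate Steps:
r(L) = -11*L/4 - L**2/4 (r(L) = -((L**2 + 10*L) + L)/4 = -(L**2 + 11*L)/4 = -11*L/4 - L**2/4)
q(P, A) = 57 (q(P, A) = 3*(-5 - 4*(-6)) = 3*(-5 + 24) = 3*19 = 57)
q(r(14), O) + 39097 = 57 + 39097 = 39154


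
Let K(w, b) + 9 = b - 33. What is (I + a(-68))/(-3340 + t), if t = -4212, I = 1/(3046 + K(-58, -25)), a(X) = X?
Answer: 202571/22497408 ≈ 0.0090042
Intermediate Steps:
K(w, b) = -42 + b (K(w, b) = -9 + (b - 33) = -9 + (-33 + b) = -42 + b)
I = 1/2979 (I = 1/(3046 + (-42 - 25)) = 1/(3046 - 67) = 1/2979 ≈ 0.00033568)
(I + a(-68))/(-3340 + t) = (1/2979 - 68)/(-3340 - 4212) = -202571/2979/(-7552) = -202571/2979*(-1/7552) = 202571/22497408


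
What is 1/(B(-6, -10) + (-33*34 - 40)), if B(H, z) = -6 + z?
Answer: -1/1178 ≈ -0.00084890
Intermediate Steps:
1/(B(-6, -10) + (-33*34 - 40)) = 1/((-6 - 10) + (-33*34 - 40)) = 1/(-16 + (-1122 - 40)) = 1/(-16 - 1162) = 1/(-1178) = -1/1178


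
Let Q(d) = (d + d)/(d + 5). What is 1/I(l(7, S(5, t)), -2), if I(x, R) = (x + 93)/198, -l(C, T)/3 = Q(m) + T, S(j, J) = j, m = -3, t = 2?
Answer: 66/29 ≈ 2.2759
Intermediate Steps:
Q(d) = 2*d/(5 + d) (Q(d) = (2*d)/(5 + d) = 2*d/(5 + d))
l(C, T) = 9 - 3*T (l(C, T) = -3*(2*(-3)/(5 - 3) + T) = -3*(2*(-3)/2 + T) = -3*(2*(-3)*(1/2) + T) = -3*(-3 + T) = 9 - 3*T)
I(x, R) = 31/66 + x/198 (I(x, R) = (93 + x)*(1/198) = 31/66 + x/198)
1/I(l(7, S(5, t)), -2) = 1/(31/66 + (9 - 3*5)/198) = 1/(31/66 + (9 - 15)/198) = 1/(31/66 + (1/198)*(-6)) = 1/(31/66 - 1/33) = 1/(29/66) = 66/29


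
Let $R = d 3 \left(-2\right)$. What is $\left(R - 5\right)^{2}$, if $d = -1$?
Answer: $1$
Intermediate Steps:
$R = 6$ ($R = \left(-1\right) 3 \left(-2\right) = \left(-3\right) \left(-2\right) = 6$)
$\left(R - 5\right)^{2} = \left(6 - 5\right)^{2} = 1^{2} = 1$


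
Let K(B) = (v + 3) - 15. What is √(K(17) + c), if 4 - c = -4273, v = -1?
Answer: 2*√1066 ≈ 65.299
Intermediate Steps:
c = 4277 (c = 4 - 1*(-4273) = 4 + 4273 = 4277)
K(B) = -13 (K(B) = (-1 + 3) - 15 = 2 - 15 = -13)
√(K(17) + c) = √(-13 + 4277) = √4264 = 2*√1066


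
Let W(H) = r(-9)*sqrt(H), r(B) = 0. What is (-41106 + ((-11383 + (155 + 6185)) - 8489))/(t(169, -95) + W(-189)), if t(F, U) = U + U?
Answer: 27319/95 ≈ 287.57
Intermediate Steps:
t(F, U) = 2*U
W(H) = 0 (W(H) = 0*sqrt(H) = 0)
(-41106 + ((-11383 + (155 + 6185)) - 8489))/(t(169, -95) + W(-189)) = (-41106 + ((-11383 + (155 + 6185)) - 8489))/(2*(-95) + 0) = (-41106 + ((-11383 + 6340) - 8489))/(-190 + 0) = (-41106 + (-5043 - 8489))/(-190) = (-41106 - 13532)*(-1/190) = -54638*(-1/190) = 27319/95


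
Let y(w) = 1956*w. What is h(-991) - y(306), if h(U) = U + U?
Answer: -600518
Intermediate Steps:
h(U) = 2*U
h(-991) - y(306) = 2*(-991) - 1956*306 = -1982 - 1*598536 = -1982 - 598536 = -600518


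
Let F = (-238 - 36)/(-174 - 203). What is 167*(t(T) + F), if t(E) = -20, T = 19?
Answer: -1213422/377 ≈ -3218.6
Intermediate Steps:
F = 274/377 (F = -274/(-377) = -274*(-1/377) = 274/377 ≈ 0.72679)
167*(t(T) + F) = 167*(-20 + 274/377) = 167*(-7266/377) = -1213422/377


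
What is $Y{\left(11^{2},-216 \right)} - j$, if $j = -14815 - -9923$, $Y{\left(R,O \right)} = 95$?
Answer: $4987$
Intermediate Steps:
$j = -4892$ ($j = -14815 + 9923 = -4892$)
$Y{\left(11^{2},-216 \right)} - j = 95 - -4892 = 95 + 4892 = 4987$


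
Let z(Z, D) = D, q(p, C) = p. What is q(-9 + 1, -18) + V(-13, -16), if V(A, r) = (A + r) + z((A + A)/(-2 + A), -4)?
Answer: -41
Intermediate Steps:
V(A, r) = -4 + A + r (V(A, r) = (A + r) - 4 = -4 + A + r)
q(-9 + 1, -18) + V(-13, -16) = (-9 + 1) + (-4 - 13 - 16) = -8 - 33 = -41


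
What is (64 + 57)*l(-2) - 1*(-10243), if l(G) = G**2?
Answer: 10727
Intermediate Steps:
(64 + 57)*l(-2) - 1*(-10243) = (64 + 57)*(-2)**2 - 1*(-10243) = 121*4 + 10243 = 484 + 10243 = 10727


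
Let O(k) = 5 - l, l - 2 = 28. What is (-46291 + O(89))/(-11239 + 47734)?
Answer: -46316/36495 ≈ -1.2691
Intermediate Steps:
l = 30 (l = 2 + 28 = 30)
O(k) = -25 (O(k) = 5 - 1*30 = 5 - 30 = -25)
(-46291 + O(89))/(-11239 + 47734) = (-46291 - 25)/(-11239 + 47734) = -46316/36495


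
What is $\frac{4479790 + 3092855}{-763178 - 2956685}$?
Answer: $- \frac{7572645}{3719863} \approx -2.0357$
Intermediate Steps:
$\frac{4479790 + 3092855}{-763178 - 2956685} = \frac{7572645}{-3719863} = 7572645 \left(- \frac{1}{3719863}\right) = - \frac{7572645}{3719863}$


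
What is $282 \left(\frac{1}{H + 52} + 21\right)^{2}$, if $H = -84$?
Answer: $\frac{63483981}{512} \approx 1.2399 \cdot 10^{5}$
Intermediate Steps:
$282 \left(\frac{1}{H + 52} + 21\right)^{2} = 282 \left(\frac{1}{-84 + 52} + 21\right)^{2} = 282 \left(\frac{1}{-32} + 21\right)^{2} = 282 \left(- \frac{1}{32} + 21\right)^{2} = 282 \left(\frac{671}{32}\right)^{2} = 282 \cdot \frac{450241}{1024} = \frac{63483981}{512}$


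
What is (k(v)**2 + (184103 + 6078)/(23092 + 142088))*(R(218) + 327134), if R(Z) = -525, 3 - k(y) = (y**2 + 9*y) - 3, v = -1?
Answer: 10636172651749/165180 ≈ 6.4391e+7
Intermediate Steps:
k(y) = 6 - y**2 - 9*y (k(y) = 3 - ((y**2 + 9*y) - 3) = 3 - (-3 + y**2 + 9*y) = 3 + (3 - y**2 - 9*y) = 6 - y**2 - 9*y)
(k(v)**2 + (184103 + 6078)/(23092 + 142088))*(R(218) + 327134) = ((6 - 1*(-1)**2 - 9*(-1))**2 + (184103 + 6078)/(23092 + 142088))*(-525 + 327134) = ((6 - 1*1 + 9)**2 + 190181/165180)*326609 = ((6 - 1 + 9)**2 + 190181*(1/165180))*326609 = (14**2 + 190181/165180)*326609 = (196 + 190181/165180)*326609 = (32565461/165180)*326609 = 10636172651749/165180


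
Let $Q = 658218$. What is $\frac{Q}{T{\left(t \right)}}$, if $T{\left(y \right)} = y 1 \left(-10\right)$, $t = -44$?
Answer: $\frac{29919}{20} \approx 1495.9$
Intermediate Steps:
$T{\left(y \right)} = - 10 y$ ($T{\left(y \right)} = y \left(-10\right) = - 10 y$)
$\frac{Q}{T{\left(t \right)}} = \frac{658218}{\left(-10\right) \left(-44\right)} = \frac{658218}{440} = 658218 \cdot \frac{1}{440} = \frac{29919}{20}$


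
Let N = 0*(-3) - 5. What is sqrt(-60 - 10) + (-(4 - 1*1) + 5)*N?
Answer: -10 + I*sqrt(70) ≈ -10.0 + 8.3666*I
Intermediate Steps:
N = -5 (N = 0 - 5 = -5)
sqrt(-60 - 10) + (-(4 - 1*1) + 5)*N = sqrt(-60 - 10) + (-(4 - 1*1) + 5)*(-5) = sqrt(-70) + (-(4 - 1) + 5)*(-5) = I*sqrt(70) + (-1*3 + 5)*(-5) = I*sqrt(70) + (-3 + 5)*(-5) = I*sqrt(70) + 2*(-5) = I*sqrt(70) - 10 = -10 + I*sqrt(70)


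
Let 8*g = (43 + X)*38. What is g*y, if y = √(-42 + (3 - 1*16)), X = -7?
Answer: 171*I*√55 ≈ 1268.2*I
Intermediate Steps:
y = I*√55 (y = √(-42 + (3 - 16)) = √(-42 - 13) = √(-55) = I*√55 ≈ 7.4162*I)
g = 171 (g = ((43 - 7)*38)/8 = (36*38)/8 = (⅛)*1368 = 171)
g*y = 171*(I*√55) = 171*I*√55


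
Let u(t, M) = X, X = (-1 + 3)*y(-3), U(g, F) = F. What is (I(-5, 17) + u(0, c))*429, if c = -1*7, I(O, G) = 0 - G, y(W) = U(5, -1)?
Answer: -8151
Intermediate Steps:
y(W) = -1
I(O, G) = -G
c = -7
X = -2 (X = (-1 + 3)*(-1) = 2*(-1) = -2)
u(t, M) = -2
(I(-5, 17) + u(0, c))*429 = (-1*17 - 2)*429 = (-17 - 2)*429 = -19*429 = -8151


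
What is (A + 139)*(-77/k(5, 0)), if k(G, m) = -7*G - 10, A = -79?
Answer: 308/3 ≈ 102.67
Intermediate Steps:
k(G, m) = -10 - 7*G
(A + 139)*(-77/k(5, 0)) = (-79 + 139)*(-77/(-10 - 7*5)) = 60*(-77/(-10 - 35)) = 60*(-77/(-45)) = 60*(-77*(-1/45)) = 60*(77/45) = 308/3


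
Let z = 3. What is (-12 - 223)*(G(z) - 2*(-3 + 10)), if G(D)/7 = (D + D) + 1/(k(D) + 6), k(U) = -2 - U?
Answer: -8225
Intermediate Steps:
G(D) = 7/(4 - D) + 14*D (G(D) = 7*((D + D) + 1/((-2 - D) + 6)) = 7*(2*D + 1/(4 - D)) = 7*(1/(4 - D) + 2*D) = 7/(4 - D) + 14*D)
(-12 - 223)*(G(z) - 2*(-3 + 10)) = (-12 - 223)*(7*(-1 - 8*3 + 2*3²)/(-4 + 3) - 2*(-3 + 10)) = -235*(7*(-1 - 24 + 2*9)/(-1) - 2*7) = -235*(7*(-1)*(-1 - 24 + 18) - 14) = -235*(7*(-1)*(-7) - 14) = -235*(49 - 14) = -235*35 = -8225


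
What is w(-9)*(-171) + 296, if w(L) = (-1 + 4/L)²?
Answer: -547/9 ≈ -60.778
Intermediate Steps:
w(-9)*(-171) + 296 = ((-4 - 9)²/(-9)²)*(-171) + 296 = ((1/81)*(-13)²)*(-171) + 296 = ((1/81)*169)*(-171) + 296 = (169/81)*(-171) + 296 = -3211/9 + 296 = -547/9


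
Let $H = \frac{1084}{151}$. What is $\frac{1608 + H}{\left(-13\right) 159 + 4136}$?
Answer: $\frac{243892}{312419} \approx 0.78066$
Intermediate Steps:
$H = \frac{1084}{151}$ ($H = 1084 \cdot \frac{1}{151} = \frac{1084}{151} \approx 7.1788$)
$\frac{1608 + H}{\left(-13\right) 159 + 4136} = \frac{1608 + \frac{1084}{151}}{\left(-13\right) 159 + 4136} = \frac{243892}{151 \left(-2067 + 4136\right)} = \frac{243892}{151 \cdot 2069} = \frac{243892}{151} \cdot \frac{1}{2069} = \frac{243892}{312419}$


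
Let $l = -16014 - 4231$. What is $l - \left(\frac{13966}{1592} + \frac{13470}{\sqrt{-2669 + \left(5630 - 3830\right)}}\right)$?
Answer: $- \frac{16122003}{796} + \frac{13470 i \sqrt{869}}{869} \approx -20254.0 + 456.94 i$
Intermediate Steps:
$l = -20245$ ($l = -16014 - 4231 = -20245$)
$l - \left(\frac{13966}{1592} + \frac{13470}{\sqrt{-2669 + \left(5630 - 3830\right)}}\right) = -20245 - \left(\frac{13966}{1592} + \frac{13470}{\sqrt{-2669 + \left(5630 - 3830\right)}}\right) = -20245 - \left(13966 \cdot \frac{1}{1592} + \frac{13470}{\sqrt{-2669 + \left(5630 - 3830\right)}}\right) = -20245 - \left(\frac{6983}{796} + \frac{13470}{\sqrt{-2669 + 1800}}\right) = -20245 - \left(\frac{6983}{796} + \frac{13470}{\sqrt{-869}}\right) = -20245 - \left(\frac{6983}{796} + \frac{13470}{i \sqrt{869}}\right) = -20245 - \left(\frac{6983}{796} + 13470 \left(- \frac{i \sqrt{869}}{869}\right)\right) = -20245 - \left(\frac{6983}{796} - \frac{13470 i \sqrt{869}}{869}\right) = - \frac{16122003}{796} + \frac{13470 i \sqrt{869}}{869}$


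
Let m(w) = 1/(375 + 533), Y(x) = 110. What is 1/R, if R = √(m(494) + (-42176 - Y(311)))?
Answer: -2*I*√8715820949/38395687 ≈ -0.004863*I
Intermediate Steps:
m(w) = 1/908
R = I*√8715820949/454 (R = √(1/908 + (-42176 - 1*110)) = √(1/908 + (-42176 - 110)) = √(1/908 - 42286) = √(-38395687/908) = I*√8715820949/454 ≈ 205.64*I)
1/R = 1/(I*√8715820949/454) = -2*I*√8715820949/38395687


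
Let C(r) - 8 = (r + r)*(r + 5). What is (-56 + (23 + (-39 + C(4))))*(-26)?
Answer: -208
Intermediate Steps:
C(r) = 8 + 2*r*(5 + r) (C(r) = 8 + (r + r)*(r + 5) = 8 + (2*r)*(5 + r) = 8 + 2*r*(5 + r))
(-56 + (23 + (-39 + C(4))))*(-26) = (-56 + (23 + (-39 + (8 + 2*4² + 10*4))))*(-26) = (-56 + (23 + (-39 + (8 + 2*16 + 40))))*(-26) = (-56 + (23 + (-39 + (8 + 32 + 40))))*(-26) = (-56 + (23 + (-39 + 80)))*(-26) = (-56 + (23 + 41))*(-26) = (-56 + 64)*(-26) = 8*(-26) = -208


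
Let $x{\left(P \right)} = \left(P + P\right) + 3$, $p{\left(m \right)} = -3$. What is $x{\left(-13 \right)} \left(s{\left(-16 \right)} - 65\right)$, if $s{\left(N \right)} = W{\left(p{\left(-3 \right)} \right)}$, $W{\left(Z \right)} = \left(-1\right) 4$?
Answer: $1587$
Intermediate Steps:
$x{\left(P \right)} = 3 + 2 P$ ($x{\left(P \right)} = 2 P + 3 = 3 + 2 P$)
$W{\left(Z \right)} = -4$
$s{\left(N \right)} = -4$
$x{\left(-13 \right)} \left(s{\left(-16 \right)} - 65\right) = \left(3 + 2 \left(-13\right)\right) \left(-4 - 65\right) = \left(3 - 26\right) \left(-69\right) = \left(-23\right) \left(-69\right) = 1587$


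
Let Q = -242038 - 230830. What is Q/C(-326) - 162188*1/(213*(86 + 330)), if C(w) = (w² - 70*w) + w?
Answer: -603700351/109712040 ≈ -5.5026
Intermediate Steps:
Q = -472868
C(w) = w² - 69*w
Q/C(-326) - 162188*1/(213*(86 + 330)) = -472868*(-1/(326*(-69 - 326))) - 162188*1/(213*(86 + 330)) = -472868/((-326*(-395))) - 162188/(416*213) = -472868/128770 - 162188/88608 = -472868*1/128770 - 162188*1/88608 = -236434/64385 - 3119/1704 = -603700351/109712040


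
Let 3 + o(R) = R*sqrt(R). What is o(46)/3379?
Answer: -3/3379 + 46*sqrt(46)/3379 ≈ 0.091443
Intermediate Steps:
o(R) = -3 + R**(3/2) (o(R) = -3 + R*sqrt(R) = -3 + R**(3/2))
o(46)/3379 = (-3 + 46**(3/2))/3379 = (-3 + 46*sqrt(46))*(1/3379) = -3/3379 + 46*sqrt(46)/3379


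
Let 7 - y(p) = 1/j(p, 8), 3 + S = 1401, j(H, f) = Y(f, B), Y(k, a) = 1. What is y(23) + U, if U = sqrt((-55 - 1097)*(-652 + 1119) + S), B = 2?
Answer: 6 + I*sqrt(536586) ≈ 6.0 + 732.52*I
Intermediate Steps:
j(H, f) = 1
S = 1398 (S = -3 + 1401 = 1398)
y(p) = 6 (y(p) = 7 - 1/1 = 7 - 1*1 = 7 - 1 = 6)
U = I*sqrt(536586) (U = sqrt((-55 - 1097)*(-652 + 1119) + 1398) = sqrt(-1152*467 + 1398) = sqrt(-537984 + 1398) = sqrt(-536586) = I*sqrt(536586) ≈ 732.52*I)
y(23) + U = 6 + I*sqrt(536586)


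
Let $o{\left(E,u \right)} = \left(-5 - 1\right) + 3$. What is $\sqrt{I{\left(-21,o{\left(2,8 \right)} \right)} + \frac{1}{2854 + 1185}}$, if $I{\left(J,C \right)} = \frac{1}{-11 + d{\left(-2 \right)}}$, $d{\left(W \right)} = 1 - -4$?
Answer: $\frac{i \sqrt{97735722}}{24234} \approx 0.40795 i$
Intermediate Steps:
$o{\left(E,u \right)} = -3$ ($o{\left(E,u \right)} = -6 + 3 = -3$)
$d{\left(W \right)} = 5$ ($d{\left(W \right)} = 1 + 4 = 5$)
$I{\left(J,C \right)} = - \frac{1}{6}$ ($I{\left(J,C \right)} = \frac{1}{-11 + 5} = \frac{1}{-6} = - \frac{1}{6}$)
$\sqrt{I{\left(-21,o{\left(2,8 \right)} \right)} + \frac{1}{2854 + 1185}} = \sqrt{- \frac{1}{6} + \frac{1}{2854 + 1185}} = \sqrt{- \frac{1}{6} + \frac{1}{4039}} = \sqrt{- \frac{4033}{24234}} = \frac{i \sqrt{97735722}}{24234}$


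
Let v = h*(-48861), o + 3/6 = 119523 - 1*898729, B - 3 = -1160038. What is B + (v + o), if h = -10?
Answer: -2901263/2 ≈ -1.4506e+6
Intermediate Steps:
B = -1160035 (B = 3 - 1160038 = -1160035)
o = -1558413/2 (o = -½ + (119523 - 1*898729) = -½ + (119523 - 898729) = -½ - 779206 = -1558413/2 ≈ -7.7921e+5)
v = 488610 (v = -10*(-48861) = 488610)
B + (v + o) = -1160035 + (488610 - 1558413/2) = -1160035 - 581193/2 = -2901263/2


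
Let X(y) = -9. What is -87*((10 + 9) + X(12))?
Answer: -870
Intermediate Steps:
-87*((10 + 9) + X(12)) = -87*((10 + 9) - 9) = -87*(19 - 9) = -87*10 = -870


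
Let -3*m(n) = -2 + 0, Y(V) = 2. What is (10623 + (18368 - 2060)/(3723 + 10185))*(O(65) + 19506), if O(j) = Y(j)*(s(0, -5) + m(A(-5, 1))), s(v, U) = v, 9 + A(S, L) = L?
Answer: 240201910384/1159 ≈ 2.0725e+8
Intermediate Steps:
A(S, L) = -9 + L
m(n) = 2/3 (m(n) = -(-2 + 0)/3 = -1/3*(-2) = 2/3)
O(j) = 4/3 (O(j) = 2*(0 + 2/3) = 2*(2/3) = 4/3)
(10623 + (18368 - 2060)/(3723 + 10185))*(O(65) + 19506) = (10623 + (18368 - 2060)/(3723 + 10185))*(4/3 + 19506) = (10623 + 16308/13908)*(58522/3) = (10623 + 16308*(1/13908))*(58522/3) = (10623 + 1359/1159)*(58522/3) = (12313416/1159)*(58522/3) = 240201910384/1159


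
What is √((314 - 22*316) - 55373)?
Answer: I*√62011 ≈ 249.02*I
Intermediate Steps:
√((314 - 22*316) - 55373) = √((314 - 6952) - 55373) = √(-6638 - 55373) = √(-62011) = I*√62011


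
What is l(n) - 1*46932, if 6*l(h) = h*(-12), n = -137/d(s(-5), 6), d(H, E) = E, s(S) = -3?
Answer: -140659/3 ≈ -46886.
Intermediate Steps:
n = -137/6 ≈ -22.833
l(h) = -2*h (l(h) = (h*(-12))/6 = (-12*h)/6 = -2*h)
l(n) - 1*46932 = -2*(-137/6) - 1*46932 = 137/3 - 46932 = -140659/3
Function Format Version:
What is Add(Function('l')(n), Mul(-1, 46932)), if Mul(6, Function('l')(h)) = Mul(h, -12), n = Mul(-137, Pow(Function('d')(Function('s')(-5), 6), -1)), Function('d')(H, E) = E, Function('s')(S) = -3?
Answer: Rational(-140659, 3) ≈ -46886.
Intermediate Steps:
n = Rational(-137, 6) (n = Mul(-137, Pow(6, -1)) = Mul(-137, Rational(1, 6)) = Rational(-137, 6) ≈ -22.833)
Function('l')(h) = Mul(-2, h) (Function('l')(h) = Mul(Rational(1, 6), Mul(h, -12)) = Mul(Rational(1, 6), Mul(-12, h)) = Mul(-2, h))
Add(Function('l')(n), Mul(-1, 46932)) = Add(Mul(-2, Rational(-137, 6)), Mul(-1, 46932)) = Add(Rational(137, 3), -46932) = Rational(-140659, 3)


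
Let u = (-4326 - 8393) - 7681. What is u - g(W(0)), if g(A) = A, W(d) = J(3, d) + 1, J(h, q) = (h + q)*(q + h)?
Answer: -20410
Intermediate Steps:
J(h, q) = (h + q)² (J(h, q) = (h + q)*(h + q) = (h + q)²)
u = -20400 (u = -12719 - 7681 = -20400)
W(d) = 1 + (3 + d)² (W(d) = (3 + d)² + 1 = 1 + (3 + d)²)
u - g(W(0)) = -20400 - (1 + (3 + 0)²) = -20400 - (1 + 3²) = -20400 - (1 + 9) = -20400 - 1*10 = -20400 - 10 = -20410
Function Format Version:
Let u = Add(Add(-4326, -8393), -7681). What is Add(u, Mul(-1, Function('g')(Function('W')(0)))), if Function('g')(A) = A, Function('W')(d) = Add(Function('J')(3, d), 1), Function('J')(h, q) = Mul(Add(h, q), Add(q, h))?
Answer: -20410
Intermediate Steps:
Function('J')(h, q) = Pow(Add(h, q), 2) (Function('J')(h, q) = Mul(Add(h, q), Add(h, q)) = Pow(Add(h, q), 2))
u = -20400 (u = Add(-12719, -7681) = -20400)
Function('W')(d) = Add(1, Pow(Add(3, d), 2)) (Function('W')(d) = Add(Pow(Add(3, d), 2), 1) = Add(1, Pow(Add(3, d), 2)))
Add(u, Mul(-1, Function('g')(Function('W')(0)))) = Add(-20400, Mul(-1, Add(1, Pow(Add(3, 0), 2)))) = Add(-20400, Mul(-1, Add(1, Pow(3, 2)))) = Add(-20400, Mul(-1, Add(1, 9))) = Add(-20400, Mul(-1, 10)) = Add(-20400, -10) = -20410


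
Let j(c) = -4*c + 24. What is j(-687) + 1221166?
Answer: 1223938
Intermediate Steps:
j(c) = 24 - 4*c
j(-687) + 1221166 = (24 - 4*(-687)) + 1221166 = (24 + 2748) + 1221166 = 2772 + 1221166 = 1223938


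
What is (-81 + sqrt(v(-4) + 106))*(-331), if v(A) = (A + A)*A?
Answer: 26811 - 331*sqrt(138) ≈ 22923.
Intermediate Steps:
v(A) = 2*A**2 (v(A) = (2*A)*A = 2*A**2)
(-81 + sqrt(v(-4) + 106))*(-331) = (-81 + sqrt(2*(-4)**2 + 106))*(-331) = (-81 + sqrt(2*16 + 106))*(-331) = (-81 + sqrt(32 + 106))*(-331) = (-81 + sqrt(138))*(-331) = 26811 - 331*sqrt(138)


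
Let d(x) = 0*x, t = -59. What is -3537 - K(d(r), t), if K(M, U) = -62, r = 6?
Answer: -3475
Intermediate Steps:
d(x) = 0
-3537 - K(d(r), t) = -3537 - 1*(-62) = -3537 + 62 = -3475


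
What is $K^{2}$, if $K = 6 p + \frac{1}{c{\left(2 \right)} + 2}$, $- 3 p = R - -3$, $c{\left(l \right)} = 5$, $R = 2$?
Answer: $\frac{4761}{49} \approx 97.163$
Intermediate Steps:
$p = - \frac{5}{3}$ ($p = - \frac{2 - -3}{3} = - \frac{2 + 3}{3} = \left(- \frac{1}{3}\right) 5 = - \frac{5}{3} \approx -1.6667$)
$K = - \frac{69}{7}$ ($K = 6 \left(- \frac{5}{3}\right) + \frac{1}{5 + 2} = -10 + \frac{1}{7} = - \frac{69}{7} \approx -9.8571$)
$K^{2} = \left(- \frac{69}{7}\right)^{2} = \frac{4761}{49}$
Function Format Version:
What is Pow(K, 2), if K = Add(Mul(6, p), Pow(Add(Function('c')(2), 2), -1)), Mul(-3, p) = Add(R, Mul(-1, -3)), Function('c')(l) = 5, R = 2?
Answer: Rational(4761, 49) ≈ 97.163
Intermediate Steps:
p = Rational(-5, 3) (p = Mul(Rational(-1, 3), Add(2, Mul(-1, -3))) = Mul(Rational(-1, 3), Add(2, 3)) = Mul(Rational(-1, 3), 5) = Rational(-5, 3) ≈ -1.6667)
K = Rational(-69, 7) (K = Add(Mul(6, Rational(-5, 3)), Pow(Add(5, 2), -1)) = Add(-10, Pow(7, -1)) = Add(-10, Rational(1, 7)) = Rational(-69, 7) ≈ -9.8571)
Pow(K, 2) = Pow(Rational(-69, 7), 2) = Rational(4761, 49)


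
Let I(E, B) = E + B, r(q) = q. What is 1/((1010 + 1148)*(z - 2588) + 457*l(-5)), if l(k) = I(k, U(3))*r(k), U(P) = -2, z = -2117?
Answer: -1/10137395 ≈ -9.8645e-8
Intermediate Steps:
I(E, B) = B + E
l(k) = k*(-2 + k) (l(k) = (-2 + k)*k = k*(-2 + k))
1/((1010 + 1148)*(z - 2588) + 457*l(-5)) = 1/((1010 + 1148)*(-2117 - 2588) + 457*(-5*(-2 - 5))) = 1/(2158*(-4705) + 457*(-5*(-7))) = 1/(-10153390 + 457*35) = 1/(-10153390 + 15995) = 1/(-10137395) = -1/10137395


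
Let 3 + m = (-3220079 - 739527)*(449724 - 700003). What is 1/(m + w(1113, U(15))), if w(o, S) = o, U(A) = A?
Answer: 1/991006231184 ≈ 1.0091e-12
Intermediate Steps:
m = 991006230071 (m = -3 + (-3220079 - 739527)*(449724 - 700003) = -3 - 3959606*(-250279) = -3 + 991006230074 = 991006230071)
1/(m + w(1113, U(15))) = 1/(991006230071 + 1113) = 1/991006231184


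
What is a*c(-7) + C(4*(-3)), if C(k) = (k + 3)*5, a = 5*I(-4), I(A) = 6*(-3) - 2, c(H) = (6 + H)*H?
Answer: -745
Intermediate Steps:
c(H) = H*(6 + H)
I(A) = -20 (I(A) = -18 - 2 = -20)
a = -100 (a = 5*(-20) = -100)
C(k) = 15 + 5*k (C(k) = (3 + k)*5 = 15 + 5*k)
a*c(-7) + C(4*(-3)) = -(-700)*(6 - 7) + (15 + 5*(4*(-3))) = -(-700)*(-1) + (15 + 5*(-12)) = -100*7 + (15 - 60) = -700 - 45 = -745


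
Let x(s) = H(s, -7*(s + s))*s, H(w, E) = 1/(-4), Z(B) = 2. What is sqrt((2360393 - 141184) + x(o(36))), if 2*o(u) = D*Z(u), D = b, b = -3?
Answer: sqrt(8876839)/2 ≈ 1489.7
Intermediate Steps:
D = -3
H(w, E) = -1/4
o(u) = -3 (o(u) = (-3*2)/2 = (1/2)*(-6) = -3)
x(s) = -s/4
sqrt((2360393 - 141184) + x(o(36))) = sqrt((2360393 - 141184) - 1/4*(-3)) = sqrt(2219209 + 3/4) = sqrt(8876839/4) = sqrt(8876839)/2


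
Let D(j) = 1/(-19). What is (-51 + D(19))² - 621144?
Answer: -223292084/361 ≈ -6.1854e+5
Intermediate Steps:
D(j) = -1/19
(-51 + D(19))² - 621144 = (-51 - 1/19)² - 621144 = (-970/19)² - 621144 = 940900/361 - 621144 = -223292084/361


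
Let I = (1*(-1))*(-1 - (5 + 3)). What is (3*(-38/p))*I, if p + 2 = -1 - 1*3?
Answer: 171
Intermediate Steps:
p = -6 (p = -2 + (-1 - 1*3) = -2 + (-1 - 3) = -2 - 4 = -6)
I = 9 (I = -(-1 - 1*8) = -(-1 - 8) = -1*(-9) = 9)
(3*(-38/p))*I = (3*(-38/(-6)))*9 = (3*(-38*(-⅙)))*9 = (3*(19/3))*9 = 19*9 = 171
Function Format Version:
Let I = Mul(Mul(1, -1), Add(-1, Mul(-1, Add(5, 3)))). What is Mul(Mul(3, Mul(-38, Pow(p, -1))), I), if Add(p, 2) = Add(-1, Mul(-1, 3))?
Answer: 171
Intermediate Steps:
p = -6 (p = Add(-2, Add(-1, Mul(-1, 3))) = Add(-2, Add(-1, -3)) = Add(-2, -4) = -6)
I = 9 (I = Mul(-1, Add(-1, Mul(-1, 8))) = Mul(-1, Add(-1, -8)) = Mul(-1, -9) = 9)
Mul(Mul(3, Mul(-38, Pow(p, -1))), I) = Mul(Mul(3, Mul(-38, Pow(-6, -1))), 9) = Mul(Mul(3, Mul(-38, Rational(-1, 6))), 9) = Mul(Mul(3, Rational(19, 3)), 9) = Mul(19, 9) = 171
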